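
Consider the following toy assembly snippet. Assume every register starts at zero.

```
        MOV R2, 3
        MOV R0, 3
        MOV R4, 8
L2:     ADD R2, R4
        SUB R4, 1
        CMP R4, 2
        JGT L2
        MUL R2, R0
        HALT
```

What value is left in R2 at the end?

MOV R2, 3 → R2=3
MOV R0, 3 → R0=3
MOV R4, 8 → R4=8
ADD R2, R4 → R2=3+8=11
SUB R4, 1 → R4=8-1=7
CMP R4, 2  (cmp 7,2)
JGT L2: taken
ADD R2, R4 → R2=11+7=18
SUB R4, 1 → R4=7-1=6
CMP R4, 2  (cmp 6,2)
JGT L2: taken
ADD R2, R4 → R2=18+6=24
SUB R4, 1 → R4=6-1=5
CMP R4, 2  (cmp 5,2)
JGT L2: taken
ADD R2, R4 → R2=24+5=29
SUB R4, 1 → R4=5-1=4
CMP R4, 2  (cmp 4,2)
JGT L2: taken
ADD R2, R4 → R2=29+4=33
SUB R4, 1 → R4=4-1=3
CMP R4, 2  (cmp 3,2)
JGT L2: taken
ADD R2, R4 → R2=33+3=36
SUB R4, 1 → R4=3-1=2
CMP R4, 2  (cmp 2,2)
JGT L2: not taken
MUL R2, R0 → R2=36*3=108
halt.

108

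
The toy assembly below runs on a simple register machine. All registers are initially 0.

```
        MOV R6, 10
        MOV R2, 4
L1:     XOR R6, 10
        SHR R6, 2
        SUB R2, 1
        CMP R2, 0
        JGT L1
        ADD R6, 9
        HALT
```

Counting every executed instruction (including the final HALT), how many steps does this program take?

after MOV R6, 10: R6=10
after MOV R2, 4: R2=4
after XOR R6, 10: R6=10^10=0
after SHR R6, 2: R6=0>>2=0
after SUB R2, 1: R2=4-1=3
CMP R2, 0  (cmp 3,0)
JGT L1: taken
after XOR R6, 10: R6=0^10=10
after SHR R6, 2: R6=10>>2=2
after SUB R2, 1: R2=3-1=2
CMP R2, 0  (cmp 2,0)
JGT L1: taken
after XOR R6, 10: R6=2^10=8
after SHR R6, 2: R6=8>>2=2
after SUB R2, 1: R2=2-1=1
CMP R2, 0  (cmp 1,0)
JGT L1: taken
after XOR R6, 10: R6=2^10=8
after SHR R6, 2: R6=8>>2=2
after SUB R2, 1: R2=1-1=0
CMP R2, 0  (cmp 0,0)
JGT L1: not taken
after ADD R6, 9: R6=2+9=11
halt.
Total executed instructions: 24.

24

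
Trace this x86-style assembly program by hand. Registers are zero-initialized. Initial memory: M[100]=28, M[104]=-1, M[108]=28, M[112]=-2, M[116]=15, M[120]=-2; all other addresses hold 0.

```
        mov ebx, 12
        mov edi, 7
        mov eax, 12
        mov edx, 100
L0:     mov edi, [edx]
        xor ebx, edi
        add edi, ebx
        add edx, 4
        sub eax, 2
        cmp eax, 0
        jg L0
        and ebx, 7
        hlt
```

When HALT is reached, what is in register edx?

after mov ebx, 12: ebx=12
after mov edi, 7: edi=7
after mov eax, 12: eax=12
after mov edx, 100: edx=100
after mov edi, [edx]: edi=M[100]=28
after xor ebx, edi: ebx=12^28=16
after add edi, ebx: edi=28+16=44
after add edx, 4: edx=100+4=104
after sub eax, 2: eax=12-2=10
cmp eax, 0  (cmp 10,0)
jg L0: taken
after mov edi, [edx]: edi=M[104]=-1
after xor ebx, edi: ebx=16^(-1)=-17
after add edi, ebx: edi=(-1)+(-17)=-18
after add edx, 4: edx=104+4=108
after sub eax, 2: eax=10-2=8
cmp eax, 0  (cmp 8,0)
jg L0: taken
after mov edi, [edx]: edi=M[108]=28
after xor ebx, edi: ebx=(-17)^28=-13
after add edi, ebx: edi=28+(-13)=15
after add edx, 4: edx=108+4=112
after sub eax, 2: eax=8-2=6
cmp eax, 0  (cmp 6,0)
jg L0: taken
after mov edi, [edx]: edi=M[112]=-2
after xor ebx, edi: ebx=(-13)^(-2)=13
after add edi, ebx: edi=(-2)+13=11
after add edx, 4: edx=112+4=116
after sub eax, 2: eax=6-2=4
cmp eax, 0  (cmp 4,0)
jg L0: taken
after mov edi, [edx]: edi=M[116]=15
after xor ebx, edi: ebx=13^15=2
after add edi, ebx: edi=15+2=17
after add edx, 4: edx=116+4=120
after sub eax, 2: eax=4-2=2
cmp eax, 0  (cmp 2,0)
jg L0: taken
after mov edi, [edx]: edi=M[120]=-2
after xor ebx, edi: ebx=2^(-2)=-4
after add edi, ebx: edi=(-2)+(-4)=-6
after add edx, 4: edx=120+4=124
after sub eax, 2: eax=2-2=0
cmp eax, 0  (cmp 0,0)
jg L0: not taken
after and ebx, 7: ebx=(-4)&7=4
halt.

124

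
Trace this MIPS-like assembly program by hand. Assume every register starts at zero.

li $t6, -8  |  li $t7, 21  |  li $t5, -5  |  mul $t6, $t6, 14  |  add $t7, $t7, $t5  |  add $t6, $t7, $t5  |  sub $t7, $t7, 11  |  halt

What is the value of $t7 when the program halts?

5

after li $t6, -8: $t6=-8
after li $t7, 21: $t7=21
after li $t5, -5: $t5=-5
after mul $t6, $t6, 14: $t6=(-8)*14=-112
after add $t7, $t7, $t5: $t7=21+(-5)=16
after add $t6, $t7, $t5: $t6=16+(-5)=11
after sub $t7, $t7, 11: $t7=16-11=5
halt.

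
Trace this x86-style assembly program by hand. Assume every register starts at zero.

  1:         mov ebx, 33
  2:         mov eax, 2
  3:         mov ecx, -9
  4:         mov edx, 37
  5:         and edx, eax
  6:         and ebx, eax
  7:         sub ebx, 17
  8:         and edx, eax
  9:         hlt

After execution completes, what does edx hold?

after mov ebx, 33: ebx=33
after mov eax, 2: eax=2
after mov ecx, -9: ecx=-9
after mov edx, 37: edx=37
after and edx, eax: edx=37&2=0
after and ebx, eax: ebx=33&2=0
after sub ebx, 17: ebx=0-17=-17
after and edx, eax: edx=0&2=0
halt.

0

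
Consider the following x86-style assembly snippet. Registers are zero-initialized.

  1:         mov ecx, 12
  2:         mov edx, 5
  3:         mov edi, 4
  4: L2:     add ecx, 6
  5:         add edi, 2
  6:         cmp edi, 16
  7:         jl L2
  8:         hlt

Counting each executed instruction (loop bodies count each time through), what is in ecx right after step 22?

42

ecx=12
edx=5
edi=4
ecx=12+6=18
edi=4+2=6
cmp edi, 16  (cmp 6,16)
jl L2: taken
ecx=18+6=24
edi=6+2=8
cmp edi, 16  (cmp 8,16)
jl L2: taken
ecx=24+6=30
edi=8+2=10
cmp edi, 16  (cmp 10,16)
jl L2: taken
ecx=30+6=36
edi=10+2=12
cmp edi, 16  (cmp 12,16)
jl L2: taken
ecx=36+6=42
edi=12+2=14
cmp edi, 16  (cmp 14,16)
After step 22: ecx = 42.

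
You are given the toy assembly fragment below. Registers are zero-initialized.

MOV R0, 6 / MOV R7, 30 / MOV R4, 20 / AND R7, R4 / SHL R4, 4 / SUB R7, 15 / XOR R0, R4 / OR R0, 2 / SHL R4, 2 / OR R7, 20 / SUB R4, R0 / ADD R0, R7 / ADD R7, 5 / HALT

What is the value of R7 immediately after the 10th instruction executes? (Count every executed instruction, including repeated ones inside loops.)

MOV R0, 6 → R0=6
MOV R7, 30 → R7=30
MOV R4, 20 → R4=20
AND R7, R4 → R7=30&20=20
SHL R4, 4 → R4=20<<4=320
SUB R7, 15 → R7=20-15=5
XOR R0, R4 → R0=6^320=326
OR R0, 2 → R0=326|2=326
SHL R4, 2 → R4=320<<2=1280
OR R7, 20 → R7=5|20=21
After step 10: R7 = 21.

21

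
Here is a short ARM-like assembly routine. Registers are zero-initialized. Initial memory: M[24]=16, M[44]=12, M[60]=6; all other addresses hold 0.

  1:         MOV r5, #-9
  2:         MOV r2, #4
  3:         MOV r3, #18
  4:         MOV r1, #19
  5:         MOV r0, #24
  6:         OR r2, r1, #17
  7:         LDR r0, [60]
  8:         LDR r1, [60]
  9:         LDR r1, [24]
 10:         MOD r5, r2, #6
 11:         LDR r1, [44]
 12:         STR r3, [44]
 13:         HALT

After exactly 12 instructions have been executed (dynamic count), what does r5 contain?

r5=-9
r2=4
r3=18
r1=19
r0=24
r2=19|17=19
r0=M[60]=6
r1=M[60]=6
r1=M[24]=16
r5=19%6=1
r1=M[44]=12
STR r3, [44] → M[44]=18
After step 12: r5 = 1.

1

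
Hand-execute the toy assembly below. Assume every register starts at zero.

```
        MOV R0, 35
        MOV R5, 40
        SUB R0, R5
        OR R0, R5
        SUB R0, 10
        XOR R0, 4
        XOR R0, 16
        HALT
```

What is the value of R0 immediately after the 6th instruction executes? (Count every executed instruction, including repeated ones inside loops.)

-11

MOV R0, 35 → R0=35
MOV R5, 40 → R5=40
SUB R0, R5 → R0=35-40=-5
OR R0, R5 → R0=(-5)|40=-5
SUB R0, 10 → R0=(-5)-10=-15
XOR R0, 4 → R0=(-15)^4=-11
After step 6: R0 = -11.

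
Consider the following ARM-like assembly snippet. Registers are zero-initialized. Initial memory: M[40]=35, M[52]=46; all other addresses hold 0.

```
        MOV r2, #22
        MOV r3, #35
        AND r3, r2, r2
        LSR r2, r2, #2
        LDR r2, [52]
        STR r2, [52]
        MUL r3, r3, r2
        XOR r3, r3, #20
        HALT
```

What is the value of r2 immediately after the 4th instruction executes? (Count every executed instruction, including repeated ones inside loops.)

5

MOV r2, #22 → r2=22
MOV r3, #35 → r3=35
AND r3, r2, r2 → r3=22&22=22
LSR r2, r2, #2 → r2=22>>2=5
After step 4: r2 = 5.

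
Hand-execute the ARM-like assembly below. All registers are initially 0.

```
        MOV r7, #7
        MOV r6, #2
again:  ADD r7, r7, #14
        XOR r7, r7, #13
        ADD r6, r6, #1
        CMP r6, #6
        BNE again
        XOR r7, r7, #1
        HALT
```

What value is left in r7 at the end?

78

MOV r7, #7 → r7=7
MOV r6, #2 → r6=2
ADD r7, r7, #14 → r7=7+14=21
XOR r7, r7, #13 → r7=21^13=24
ADD r6, r6, #1 → r6=2+1=3
CMP r6, #6  (cmp 3,6)
BNE again: taken
ADD r7, r7, #14 → r7=24+14=38
XOR r7, r7, #13 → r7=38^13=43
ADD r6, r6, #1 → r6=3+1=4
CMP r6, #6  (cmp 4,6)
BNE again: taken
ADD r7, r7, #14 → r7=43+14=57
XOR r7, r7, #13 → r7=57^13=52
ADD r6, r6, #1 → r6=4+1=5
CMP r6, #6  (cmp 5,6)
BNE again: taken
ADD r7, r7, #14 → r7=52+14=66
XOR r7, r7, #13 → r7=66^13=79
ADD r6, r6, #1 → r6=5+1=6
CMP r6, #6  (cmp 6,6)
BNE again: not taken
XOR r7, r7, #1 → r7=79^1=78
halt.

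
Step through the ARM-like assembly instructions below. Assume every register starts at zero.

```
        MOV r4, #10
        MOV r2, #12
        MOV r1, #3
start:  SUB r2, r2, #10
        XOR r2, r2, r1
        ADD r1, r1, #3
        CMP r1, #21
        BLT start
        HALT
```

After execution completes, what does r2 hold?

MOV r4, #10 → r4=10
MOV r2, #12 → r2=12
MOV r1, #3 → r1=3
SUB r2, r2, #10 → r2=12-10=2
XOR r2, r2, r1 → r2=2^3=1
ADD r1, r1, #3 → r1=3+3=6
CMP r1, #21  (cmp 6,21)
BLT start: taken
SUB r2, r2, #10 → r2=1-10=-9
XOR r2, r2, r1 → r2=(-9)^6=-15
ADD r1, r1, #3 → r1=6+3=9
CMP r1, #21  (cmp 9,21)
BLT start: taken
SUB r2, r2, #10 → r2=(-15)-10=-25
XOR r2, r2, r1 → r2=(-25)^9=-18
ADD r1, r1, #3 → r1=9+3=12
CMP r1, #21  (cmp 12,21)
BLT start: taken
SUB r2, r2, #10 → r2=(-18)-10=-28
XOR r2, r2, r1 → r2=(-28)^12=-24
ADD r1, r1, #3 → r1=12+3=15
CMP r1, #21  (cmp 15,21)
BLT start: taken
SUB r2, r2, #10 → r2=(-24)-10=-34
XOR r2, r2, r1 → r2=(-34)^15=-47
ADD r1, r1, #3 → r1=15+3=18
CMP r1, #21  (cmp 18,21)
BLT start: taken
SUB r2, r2, #10 → r2=(-47)-10=-57
XOR r2, r2, r1 → r2=(-57)^18=-43
ADD r1, r1, #3 → r1=18+3=21
CMP r1, #21  (cmp 21,21)
BLT start: not taken
halt.

-43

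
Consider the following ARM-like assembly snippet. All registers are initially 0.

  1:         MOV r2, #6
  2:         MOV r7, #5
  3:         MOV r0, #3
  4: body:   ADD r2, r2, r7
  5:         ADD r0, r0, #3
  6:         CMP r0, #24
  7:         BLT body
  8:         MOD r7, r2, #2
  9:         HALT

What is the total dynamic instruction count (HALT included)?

after MOV r2, #6: r2=6
after MOV r7, #5: r7=5
after MOV r0, #3: r0=3
after ADD r2, r2, r7: r2=6+5=11
after ADD r0, r0, #3: r0=3+3=6
CMP r0, #24  (cmp 6,24)
BLT body: taken
after ADD r2, r2, r7: r2=11+5=16
after ADD r0, r0, #3: r0=6+3=9
CMP r0, #24  (cmp 9,24)
BLT body: taken
after ADD r2, r2, r7: r2=16+5=21
after ADD r0, r0, #3: r0=9+3=12
CMP r0, #24  (cmp 12,24)
BLT body: taken
after ADD r2, r2, r7: r2=21+5=26
after ADD r0, r0, #3: r0=12+3=15
CMP r0, #24  (cmp 15,24)
BLT body: taken
after ADD r2, r2, r7: r2=26+5=31
after ADD r0, r0, #3: r0=15+3=18
CMP r0, #24  (cmp 18,24)
BLT body: taken
after ADD r2, r2, r7: r2=31+5=36
after ADD r0, r0, #3: r0=18+3=21
CMP r0, #24  (cmp 21,24)
BLT body: taken
after ADD r2, r2, r7: r2=36+5=41
after ADD r0, r0, #3: r0=21+3=24
CMP r0, #24  (cmp 24,24)
BLT body: not taken
after MOD r7, r2, #2: r7=41%2=1
halt.
Total executed instructions: 33.

33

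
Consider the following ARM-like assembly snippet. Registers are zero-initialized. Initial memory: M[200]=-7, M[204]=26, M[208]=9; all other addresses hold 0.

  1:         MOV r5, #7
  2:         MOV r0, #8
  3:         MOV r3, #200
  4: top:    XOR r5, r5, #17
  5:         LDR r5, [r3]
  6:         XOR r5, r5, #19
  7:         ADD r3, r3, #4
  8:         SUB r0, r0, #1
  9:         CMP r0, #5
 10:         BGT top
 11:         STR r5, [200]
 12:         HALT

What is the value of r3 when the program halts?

MOV r5, #7 → r5=7
MOV r0, #8 → r0=8
MOV r3, #200 → r3=200
XOR r5, r5, #17 → r5=7^17=22
LDR r5, [r3] → r5=M[200]=-7
XOR r5, r5, #19 → r5=(-7)^19=-22
ADD r3, r3, #4 → r3=200+4=204
SUB r0, r0, #1 → r0=8-1=7
CMP r0, #5  (cmp 7,5)
BGT top: taken
XOR r5, r5, #17 → r5=(-22)^17=-5
LDR r5, [r3] → r5=M[204]=26
XOR r5, r5, #19 → r5=26^19=9
ADD r3, r3, #4 → r3=204+4=208
SUB r0, r0, #1 → r0=7-1=6
CMP r0, #5  (cmp 6,5)
BGT top: taken
XOR r5, r5, #17 → r5=9^17=24
LDR r5, [r3] → r5=M[208]=9
XOR r5, r5, #19 → r5=9^19=26
ADD r3, r3, #4 → r3=208+4=212
SUB r0, r0, #1 → r0=6-1=5
CMP r0, #5  (cmp 5,5)
BGT top: not taken
STR r5, [200] → M[200]=26
halt.

212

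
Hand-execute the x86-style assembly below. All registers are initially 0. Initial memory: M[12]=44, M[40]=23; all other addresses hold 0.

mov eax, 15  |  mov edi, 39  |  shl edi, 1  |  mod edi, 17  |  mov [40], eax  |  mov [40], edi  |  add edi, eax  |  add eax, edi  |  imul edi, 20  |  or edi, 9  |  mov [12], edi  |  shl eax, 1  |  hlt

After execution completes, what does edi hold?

509

eax=15
edi=39
edi=39<<1=78
edi=78%17=10
mov [40], eax → M[40]=15
mov [40], edi → M[40]=10
edi=10+15=25
eax=15+25=40
edi=25*20=500
edi=500|9=509
mov [12], edi → M[12]=509
eax=40<<1=80
halt.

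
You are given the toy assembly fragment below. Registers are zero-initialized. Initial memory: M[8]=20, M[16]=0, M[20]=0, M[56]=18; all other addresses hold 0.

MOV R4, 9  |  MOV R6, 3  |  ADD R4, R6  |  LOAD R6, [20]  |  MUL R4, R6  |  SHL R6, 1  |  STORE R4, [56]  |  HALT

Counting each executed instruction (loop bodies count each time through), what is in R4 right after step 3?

after MOV R4, 9: R4=9
after MOV R6, 3: R6=3
after ADD R4, R6: R4=9+3=12
After step 3: R4 = 12.

12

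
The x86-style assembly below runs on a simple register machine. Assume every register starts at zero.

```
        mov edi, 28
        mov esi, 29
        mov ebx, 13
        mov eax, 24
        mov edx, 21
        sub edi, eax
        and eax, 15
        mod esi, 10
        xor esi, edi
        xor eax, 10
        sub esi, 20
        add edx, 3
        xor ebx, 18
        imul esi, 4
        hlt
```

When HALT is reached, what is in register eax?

mov edi, 28 → edi=28
mov esi, 29 → esi=29
mov ebx, 13 → ebx=13
mov eax, 24 → eax=24
mov edx, 21 → edx=21
sub edi, eax → edi=28-24=4
and eax, 15 → eax=24&15=8
mod esi, 10 → esi=29%10=9
xor esi, edi → esi=9^4=13
xor eax, 10 → eax=8^10=2
sub esi, 20 → esi=13-20=-7
add edx, 3 → edx=21+3=24
xor ebx, 18 → ebx=13^18=31
imul esi, 4 → esi=(-7)*4=-28
halt.

2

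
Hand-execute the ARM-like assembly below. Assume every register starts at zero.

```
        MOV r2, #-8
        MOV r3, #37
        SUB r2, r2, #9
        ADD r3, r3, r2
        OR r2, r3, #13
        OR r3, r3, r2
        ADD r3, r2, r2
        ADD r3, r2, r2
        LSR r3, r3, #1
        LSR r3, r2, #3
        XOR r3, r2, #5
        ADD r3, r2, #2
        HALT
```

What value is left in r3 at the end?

r2=-8
r3=37
r2=(-8)-9=-17
r3=37+(-17)=20
r2=20|13=29
r3=20|29=29
r3=29+29=58
r3=29+29=58
r3=58>>1=29
r3=29>>3=3
r3=29^5=24
r3=29+2=31
halt.

31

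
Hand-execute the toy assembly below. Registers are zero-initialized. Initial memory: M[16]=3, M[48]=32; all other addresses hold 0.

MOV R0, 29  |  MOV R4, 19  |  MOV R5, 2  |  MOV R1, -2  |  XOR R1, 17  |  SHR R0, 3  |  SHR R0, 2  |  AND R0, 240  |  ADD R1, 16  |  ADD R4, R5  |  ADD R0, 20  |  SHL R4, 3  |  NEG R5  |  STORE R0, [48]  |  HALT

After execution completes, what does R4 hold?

168

after MOV R0, 29: R0=29
after MOV R4, 19: R4=19
after MOV R5, 2: R5=2
after MOV R1, -2: R1=-2
after XOR R1, 17: R1=(-2)^17=-17
after SHR R0, 3: R0=29>>3=3
after SHR R0, 2: R0=3>>2=0
after AND R0, 240: R0=0&240=0
after ADD R1, 16: R1=(-17)+16=-1
after ADD R4, R5: R4=19+2=21
after ADD R0, 20: R0=0+20=20
after SHL R4, 3: R4=21<<3=168
after NEG R5: R5=-(2)=-2
STORE R0, [48] → M[48]=20
halt.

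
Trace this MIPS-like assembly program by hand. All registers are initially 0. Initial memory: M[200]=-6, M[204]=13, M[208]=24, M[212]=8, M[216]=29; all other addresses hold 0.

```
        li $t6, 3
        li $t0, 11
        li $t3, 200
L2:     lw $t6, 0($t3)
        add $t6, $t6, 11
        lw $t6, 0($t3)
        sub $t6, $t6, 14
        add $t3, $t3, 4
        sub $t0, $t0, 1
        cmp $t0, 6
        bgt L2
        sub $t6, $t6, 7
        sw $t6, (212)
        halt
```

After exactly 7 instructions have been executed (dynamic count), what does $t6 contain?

$t6=3
$t0=11
$t3=200
$t6=M[200]=-6
$t6=(-6)+11=5
$t6=M[200]=-6
$t6=(-6)-14=-20
After step 7: $t6 = -20.

-20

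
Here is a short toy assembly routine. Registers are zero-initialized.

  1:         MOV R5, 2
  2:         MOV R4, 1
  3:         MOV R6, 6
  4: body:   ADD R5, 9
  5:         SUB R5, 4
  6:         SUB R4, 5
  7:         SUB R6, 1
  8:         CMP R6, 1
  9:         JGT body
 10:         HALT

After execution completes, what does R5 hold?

27

after MOV R5, 2: R5=2
after MOV R4, 1: R4=1
after MOV R6, 6: R6=6
after ADD R5, 9: R5=2+9=11
after SUB R5, 4: R5=11-4=7
after SUB R4, 5: R4=1-5=-4
after SUB R6, 1: R6=6-1=5
CMP R6, 1  (cmp 5,1)
JGT body: taken
after ADD R5, 9: R5=7+9=16
after SUB R5, 4: R5=16-4=12
after SUB R4, 5: R4=(-4)-5=-9
after SUB R6, 1: R6=5-1=4
CMP R6, 1  (cmp 4,1)
JGT body: taken
after ADD R5, 9: R5=12+9=21
after SUB R5, 4: R5=21-4=17
after SUB R4, 5: R4=(-9)-5=-14
after SUB R6, 1: R6=4-1=3
CMP R6, 1  (cmp 3,1)
JGT body: taken
after ADD R5, 9: R5=17+9=26
after SUB R5, 4: R5=26-4=22
after SUB R4, 5: R4=(-14)-5=-19
after SUB R6, 1: R6=3-1=2
CMP R6, 1  (cmp 2,1)
JGT body: taken
after ADD R5, 9: R5=22+9=31
after SUB R5, 4: R5=31-4=27
after SUB R4, 5: R4=(-19)-5=-24
after SUB R6, 1: R6=2-1=1
CMP R6, 1  (cmp 1,1)
JGT body: not taken
halt.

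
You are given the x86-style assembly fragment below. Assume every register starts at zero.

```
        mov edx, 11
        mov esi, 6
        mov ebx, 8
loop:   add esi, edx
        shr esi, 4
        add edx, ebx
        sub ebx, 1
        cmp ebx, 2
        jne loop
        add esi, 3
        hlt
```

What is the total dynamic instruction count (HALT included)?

41

edx=11
esi=6
ebx=8
esi=6+11=17
esi=17>>4=1
edx=11+8=19
ebx=8-1=7
cmp ebx, 2  (cmp 7,2)
jne loop: taken
esi=1+19=20
esi=20>>4=1
edx=19+7=26
ebx=7-1=6
cmp ebx, 2  (cmp 6,2)
jne loop: taken
esi=1+26=27
esi=27>>4=1
edx=26+6=32
ebx=6-1=5
cmp ebx, 2  (cmp 5,2)
jne loop: taken
esi=1+32=33
esi=33>>4=2
edx=32+5=37
ebx=5-1=4
cmp ebx, 2  (cmp 4,2)
jne loop: taken
esi=2+37=39
esi=39>>4=2
edx=37+4=41
ebx=4-1=3
cmp ebx, 2  (cmp 3,2)
jne loop: taken
esi=2+41=43
esi=43>>4=2
edx=41+3=44
ebx=3-1=2
cmp ebx, 2  (cmp 2,2)
jne loop: not taken
esi=2+3=5
halt.
Total executed instructions: 41.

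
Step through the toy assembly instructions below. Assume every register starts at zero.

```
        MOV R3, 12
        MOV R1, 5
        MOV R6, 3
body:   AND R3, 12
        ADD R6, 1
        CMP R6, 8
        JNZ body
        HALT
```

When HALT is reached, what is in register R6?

8

R3=12
R1=5
R6=3
R3=12&12=12
R6=3+1=4
CMP R6, 8  (cmp 4,8)
JNZ body: taken
R3=12&12=12
R6=4+1=5
CMP R6, 8  (cmp 5,8)
JNZ body: taken
R3=12&12=12
R6=5+1=6
CMP R6, 8  (cmp 6,8)
JNZ body: taken
R3=12&12=12
R6=6+1=7
CMP R6, 8  (cmp 7,8)
JNZ body: taken
R3=12&12=12
R6=7+1=8
CMP R6, 8  (cmp 8,8)
JNZ body: not taken
halt.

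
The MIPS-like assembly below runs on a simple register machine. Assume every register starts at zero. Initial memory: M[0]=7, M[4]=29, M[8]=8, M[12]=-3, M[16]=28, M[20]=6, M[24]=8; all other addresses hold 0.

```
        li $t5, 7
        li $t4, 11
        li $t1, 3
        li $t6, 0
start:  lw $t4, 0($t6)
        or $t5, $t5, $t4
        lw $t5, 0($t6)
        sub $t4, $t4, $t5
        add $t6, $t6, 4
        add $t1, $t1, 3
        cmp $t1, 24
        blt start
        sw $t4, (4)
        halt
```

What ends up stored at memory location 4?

0

li $t5, 7 → $t5=7
li $t4, 11 → $t4=11
li $t1, 3 → $t1=3
li $t6, 0 → $t6=0
lw $t4, 0($t6) → $t4=M[0]=7
or $t5, $t5, $t4 → $t5=7|7=7
lw $t5, 0($t6) → $t5=M[0]=7
sub $t4, $t4, $t5 → $t4=7-7=0
add $t6, $t6, 4 → $t6=0+4=4
add $t1, $t1, 3 → $t1=3+3=6
cmp $t1, 24  (cmp 6,24)
blt start: taken
lw $t4, 0($t6) → $t4=M[4]=29
or $t5, $t5, $t4 → $t5=7|29=31
lw $t5, 0($t6) → $t5=M[4]=29
sub $t4, $t4, $t5 → $t4=29-29=0
add $t6, $t6, 4 → $t6=4+4=8
add $t1, $t1, 3 → $t1=6+3=9
cmp $t1, 24  (cmp 9,24)
blt start: taken
lw $t4, 0($t6) → $t4=M[8]=8
or $t5, $t5, $t4 → $t5=29|8=29
lw $t5, 0($t6) → $t5=M[8]=8
sub $t4, $t4, $t5 → $t4=8-8=0
add $t6, $t6, 4 → $t6=8+4=12
add $t1, $t1, 3 → $t1=9+3=12
cmp $t1, 24  (cmp 12,24)
blt start: taken
lw $t4, 0($t6) → $t4=M[12]=-3
or $t5, $t5, $t4 → $t5=8|(-3)=-3
lw $t5, 0($t6) → $t5=M[12]=-3
sub $t4, $t4, $t5 → $t4=(-3)-(-3)=0
add $t6, $t6, 4 → $t6=12+4=16
add $t1, $t1, 3 → $t1=12+3=15
cmp $t1, 24  (cmp 15,24)
blt start: taken
lw $t4, 0($t6) → $t4=M[16]=28
or $t5, $t5, $t4 → $t5=(-3)|28=-3
lw $t5, 0($t6) → $t5=M[16]=28
sub $t4, $t4, $t5 → $t4=28-28=0
add $t6, $t6, 4 → $t6=16+4=20
add $t1, $t1, 3 → $t1=15+3=18
cmp $t1, 24  (cmp 18,24)
blt start: taken
lw $t4, 0($t6) → $t4=M[20]=6
or $t5, $t5, $t4 → $t5=28|6=30
lw $t5, 0($t6) → $t5=M[20]=6
sub $t4, $t4, $t5 → $t4=6-6=0
add $t6, $t6, 4 → $t6=20+4=24
add $t1, $t1, 3 → $t1=18+3=21
cmp $t1, 24  (cmp 21,24)
blt start: taken
lw $t4, 0($t6) → $t4=M[24]=8
or $t5, $t5, $t4 → $t5=6|8=14
lw $t5, 0($t6) → $t5=M[24]=8
sub $t4, $t4, $t5 → $t4=8-8=0
add $t6, $t6, 4 → $t6=24+4=28
add $t1, $t1, 3 → $t1=21+3=24
cmp $t1, 24  (cmp 24,24)
blt start: not taken
sw $t4, (4) → M[4]=0
halt.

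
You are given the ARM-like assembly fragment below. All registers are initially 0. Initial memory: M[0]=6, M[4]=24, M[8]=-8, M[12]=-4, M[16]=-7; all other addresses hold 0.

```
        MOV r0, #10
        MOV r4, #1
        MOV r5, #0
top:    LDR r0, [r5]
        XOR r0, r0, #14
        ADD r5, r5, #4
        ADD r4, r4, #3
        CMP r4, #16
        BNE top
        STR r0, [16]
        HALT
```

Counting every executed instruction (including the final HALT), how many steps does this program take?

35

r0=10
r4=1
r5=0
r0=M[0]=6
r0=6^14=8
r5=0+4=4
r4=1+3=4
CMP r4, #16  (cmp 4,16)
BNE top: taken
r0=M[4]=24
r0=24^14=22
r5=4+4=8
r4=4+3=7
CMP r4, #16  (cmp 7,16)
BNE top: taken
r0=M[8]=-8
r0=(-8)^14=-10
r5=8+4=12
r4=7+3=10
CMP r4, #16  (cmp 10,16)
BNE top: taken
r0=M[12]=-4
r0=(-4)^14=-14
r5=12+4=16
r4=10+3=13
CMP r4, #16  (cmp 13,16)
BNE top: taken
r0=M[16]=-7
r0=(-7)^14=-9
r5=16+4=20
r4=13+3=16
CMP r4, #16  (cmp 16,16)
BNE top: not taken
STR r0, [16] → M[16]=-9
halt.
Total executed instructions: 35.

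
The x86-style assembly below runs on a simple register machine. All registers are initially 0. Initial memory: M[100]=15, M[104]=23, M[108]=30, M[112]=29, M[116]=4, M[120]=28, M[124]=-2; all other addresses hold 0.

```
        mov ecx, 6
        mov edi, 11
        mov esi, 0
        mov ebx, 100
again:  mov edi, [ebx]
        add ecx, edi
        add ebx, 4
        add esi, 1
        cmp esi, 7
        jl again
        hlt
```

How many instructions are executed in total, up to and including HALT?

47

after mov ecx, 6: ecx=6
after mov edi, 11: edi=11
after mov esi, 0: esi=0
after mov ebx, 100: ebx=100
after mov edi, [ebx]: edi=M[100]=15
after add ecx, edi: ecx=6+15=21
after add ebx, 4: ebx=100+4=104
after add esi, 1: esi=0+1=1
cmp esi, 7  (cmp 1,7)
jl again: taken
after mov edi, [ebx]: edi=M[104]=23
after add ecx, edi: ecx=21+23=44
after add ebx, 4: ebx=104+4=108
after add esi, 1: esi=1+1=2
cmp esi, 7  (cmp 2,7)
jl again: taken
after mov edi, [ebx]: edi=M[108]=30
after add ecx, edi: ecx=44+30=74
after add ebx, 4: ebx=108+4=112
after add esi, 1: esi=2+1=3
cmp esi, 7  (cmp 3,7)
jl again: taken
after mov edi, [ebx]: edi=M[112]=29
after add ecx, edi: ecx=74+29=103
after add ebx, 4: ebx=112+4=116
after add esi, 1: esi=3+1=4
cmp esi, 7  (cmp 4,7)
jl again: taken
after mov edi, [ebx]: edi=M[116]=4
after add ecx, edi: ecx=103+4=107
after add ebx, 4: ebx=116+4=120
after add esi, 1: esi=4+1=5
cmp esi, 7  (cmp 5,7)
jl again: taken
after mov edi, [ebx]: edi=M[120]=28
after add ecx, edi: ecx=107+28=135
after add ebx, 4: ebx=120+4=124
after add esi, 1: esi=5+1=6
cmp esi, 7  (cmp 6,7)
jl again: taken
after mov edi, [ebx]: edi=M[124]=-2
after add ecx, edi: ecx=135+(-2)=133
after add ebx, 4: ebx=124+4=128
after add esi, 1: esi=6+1=7
cmp esi, 7  (cmp 7,7)
jl again: not taken
halt.
Total executed instructions: 47.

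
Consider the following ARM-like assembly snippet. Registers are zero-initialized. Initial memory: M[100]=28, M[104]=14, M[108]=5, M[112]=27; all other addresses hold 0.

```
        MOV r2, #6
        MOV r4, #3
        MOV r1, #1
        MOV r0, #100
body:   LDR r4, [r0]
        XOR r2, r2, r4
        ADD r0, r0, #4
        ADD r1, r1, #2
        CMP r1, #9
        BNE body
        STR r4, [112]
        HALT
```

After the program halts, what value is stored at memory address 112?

27

r2=6
r4=3
r1=1
r0=100
r4=M[100]=28
r2=6^28=26
r0=100+4=104
r1=1+2=3
CMP r1, #9  (cmp 3,9)
BNE body: taken
r4=M[104]=14
r2=26^14=20
r0=104+4=108
r1=3+2=5
CMP r1, #9  (cmp 5,9)
BNE body: taken
r4=M[108]=5
r2=20^5=17
r0=108+4=112
r1=5+2=7
CMP r1, #9  (cmp 7,9)
BNE body: taken
r4=M[112]=27
r2=17^27=10
r0=112+4=116
r1=7+2=9
CMP r1, #9  (cmp 9,9)
BNE body: not taken
STR r4, [112] → M[112]=27
halt.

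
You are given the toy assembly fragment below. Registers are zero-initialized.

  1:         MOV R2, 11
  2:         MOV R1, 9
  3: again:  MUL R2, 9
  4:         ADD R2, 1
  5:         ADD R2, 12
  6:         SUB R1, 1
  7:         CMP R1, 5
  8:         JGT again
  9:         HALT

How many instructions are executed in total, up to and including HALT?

27

R2=11
R1=9
R2=11*9=99
R2=99+1=100
R2=100+12=112
R1=9-1=8
CMP R1, 5  (cmp 8,5)
JGT again: taken
R2=112*9=1008
R2=1008+1=1009
R2=1009+12=1021
R1=8-1=7
CMP R1, 5  (cmp 7,5)
JGT again: taken
R2=1021*9=9189
R2=9189+1=9190
R2=9190+12=9202
R1=7-1=6
CMP R1, 5  (cmp 6,5)
JGT again: taken
R2=9202*9=82818
R2=82818+1=82819
R2=82819+12=82831
R1=6-1=5
CMP R1, 5  (cmp 5,5)
JGT again: not taken
halt.
Total executed instructions: 27.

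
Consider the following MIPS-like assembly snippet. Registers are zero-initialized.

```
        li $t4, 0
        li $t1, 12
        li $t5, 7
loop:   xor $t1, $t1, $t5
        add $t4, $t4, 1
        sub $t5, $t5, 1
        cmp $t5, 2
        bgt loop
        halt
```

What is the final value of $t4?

5

$t4=0
$t1=12
$t5=7
$t1=12^7=11
$t4=0+1=1
$t5=7-1=6
cmp $t5, 2  (cmp 6,2)
bgt loop: taken
$t1=11^6=13
$t4=1+1=2
$t5=6-1=5
cmp $t5, 2  (cmp 5,2)
bgt loop: taken
$t1=13^5=8
$t4=2+1=3
$t5=5-1=4
cmp $t5, 2  (cmp 4,2)
bgt loop: taken
$t1=8^4=12
$t4=3+1=4
$t5=4-1=3
cmp $t5, 2  (cmp 3,2)
bgt loop: taken
$t1=12^3=15
$t4=4+1=5
$t5=3-1=2
cmp $t5, 2  (cmp 2,2)
bgt loop: not taken
halt.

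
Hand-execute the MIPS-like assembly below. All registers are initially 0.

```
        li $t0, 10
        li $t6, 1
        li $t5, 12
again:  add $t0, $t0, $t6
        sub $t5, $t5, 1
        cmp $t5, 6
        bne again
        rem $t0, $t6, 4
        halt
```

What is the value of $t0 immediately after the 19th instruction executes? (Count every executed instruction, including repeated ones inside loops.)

after li $t0, 10: $t0=10
after li $t6, 1: $t6=1
after li $t5, 12: $t5=12
after add $t0, $t0, $t6: $t0=10+1=11
after sub $t5, $t5, 1: $t5=12-1=11
cmp $t5, 6  (cmp 11,6)
bne again: taken
after add $t0, $t0, $t6: $t0=11+1=12
after sub $t5, $t5, 1: $t5=11-1=10
cmp $t5, 6  (cmp 10,6)
bne again: taken
after add $t0, $t0, $t6: $t0=12+1=13
after sub $t5, $t5, 1: $t5=10-1=9
cmp $t5, 6  (cmp 9,6)
bne again: taken
after add $t0, $t0, $t6: $t0=13+1=14
after sub $t5, $t5, 1: $t5=9-1=8
cmp $t5, 6  (cmp 8,6)
bne again: taken
After step 19: $t0 = 14.

14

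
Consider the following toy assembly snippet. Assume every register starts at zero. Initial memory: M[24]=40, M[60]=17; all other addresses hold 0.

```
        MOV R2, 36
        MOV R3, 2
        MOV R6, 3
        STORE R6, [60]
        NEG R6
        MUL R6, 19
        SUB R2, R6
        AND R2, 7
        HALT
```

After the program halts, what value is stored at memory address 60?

3

R2=36
R3=2
R6=3
STORE R6, [60] → M[60]=3
R6=-(3)=-3
R6=(-3)*19=-57
R2=36-(-57)=93
R2=93&7=5
halt.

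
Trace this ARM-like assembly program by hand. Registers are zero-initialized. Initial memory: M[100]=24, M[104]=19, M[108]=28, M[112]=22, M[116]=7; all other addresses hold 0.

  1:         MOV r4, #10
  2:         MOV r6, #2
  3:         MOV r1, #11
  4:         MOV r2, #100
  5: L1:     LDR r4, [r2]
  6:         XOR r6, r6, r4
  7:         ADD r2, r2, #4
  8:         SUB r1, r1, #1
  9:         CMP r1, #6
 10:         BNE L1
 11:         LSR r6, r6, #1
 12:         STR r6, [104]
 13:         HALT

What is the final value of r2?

120

r4=10
r6=2
r1=11
r2=100
r4=M[100]=24
r6=2^24=26
r2=100+4=104
r1=11-1=10
CMP r1, #6  (cmp 10,6)
BNE L1: taken
r4=M[104]=19
r6=26^19=9
r2=104+4=108
r1=10-1=9
CMP r1, #6  (cmp 9,6)
BNE L1: taken
r4=M[108]=28
r6=9^28=21
r2=108+4=112
r1=9-1=8
CMP r1, #6  (cmp 8,6)
BNE L1: taken
r4=M[112]=22
r6=21^22=3
r2=112+4=116
r1=8-1=7
CMP r1, #6  (cmp 7,6)
BNE L1: taken
r4=M[116]=7
r6=3^7=4
r2=116+4=120
r1=7-1=6
CMP r1, #6  (cmp 6,6)
BNE L1: not taken
r6=4>>1=2
STR r6, [104] → M[104]=2
halt.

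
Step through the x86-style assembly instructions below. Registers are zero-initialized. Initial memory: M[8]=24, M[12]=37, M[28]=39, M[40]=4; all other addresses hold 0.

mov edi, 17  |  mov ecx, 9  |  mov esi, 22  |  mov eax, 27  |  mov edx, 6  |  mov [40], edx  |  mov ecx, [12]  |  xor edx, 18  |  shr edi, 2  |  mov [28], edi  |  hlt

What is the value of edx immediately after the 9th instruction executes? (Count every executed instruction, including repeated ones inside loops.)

after mov edi, 17: edi=17
after mov ecx, 9: ecx=9
after mov esi, 22: esi=22
after mov eax, 27: eax=27
after mov edx, 6: edx=6
mov [40], edx → M[40]=6
after mov ecx, [12]: ecx=M[12]=37
after xor edx, 18: edx=6^18=20
after shr edi, 2: edi=17>>2=4
After step 9: edx = 20.

20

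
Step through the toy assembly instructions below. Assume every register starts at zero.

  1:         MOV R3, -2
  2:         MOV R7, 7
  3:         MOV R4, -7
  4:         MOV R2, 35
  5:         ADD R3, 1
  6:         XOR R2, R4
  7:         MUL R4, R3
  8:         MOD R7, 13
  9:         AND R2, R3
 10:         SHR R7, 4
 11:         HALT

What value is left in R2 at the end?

-38

MOV R3, -2 → R3=-2
MOV R7, 7 → R7=7
MOV R4, -7 → R4=-7
MOV R2, 35 → R2=35
ADD R3, 1 → R3=(-2)+1=-1
XOR R2, R4 → R2=35^(-7)=-38
MUL R4, R3 → R4=(-7)*(-1)=7
MOD R7, 13 → R7=7%13=7
AND R2, R3 → R2=(-38)&(-1)=-38
SHR R7, 4 → R7=7>>4=0
halt.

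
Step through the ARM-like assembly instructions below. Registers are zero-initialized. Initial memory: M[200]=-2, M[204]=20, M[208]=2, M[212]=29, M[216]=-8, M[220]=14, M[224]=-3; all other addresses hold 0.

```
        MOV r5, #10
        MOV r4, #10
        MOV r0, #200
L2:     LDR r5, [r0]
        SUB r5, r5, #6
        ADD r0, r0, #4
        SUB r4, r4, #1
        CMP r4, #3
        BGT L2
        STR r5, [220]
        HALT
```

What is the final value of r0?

r5=10
r4=10
r0=200
r5=M[200]=-2
r5=(-2)-6=-8
r0=200+4=204
r4=10-1=9
CMP r4, #3  (cmp 9,3)
BGT L2: taken
r5=M[204]=20
r5=20-6=14
r0=204+4=208
r4=9-1=8
CMP r4, #3  (cmp 8,3)
BGT L2: taken
r5=M[208]=2
r5=2-6=-4
r0=208+4=212
r4=8-1=7
CMP r4, #3  (cmp 7,3)
BGT L2: taken
r5=M[212]=29
r5=29-6=23
r0=212+4=216
r4=7-1=6
CMP r4, #3  (cmp 6,3)
BGT L2: taken
r5=M[216]=-8
r5=(-8)-6=-14
r0=216+4=220
r4=6-1=5
CMP r4, #3  (cmp 5,3)
BGT L2: taken
r5=M[220]=14
r5=14-6=8
r0=220+4=224
r4=5-1=4
CMP r4, #3  (cmp 4,3)
BGT L2: taken
r5=M[224]=-3
r5=(-3)-6=-9
r0=224+4=228
r4=4-1=3
CMP r4, #3  (cmp 3,3)
BGT L2: not taken
STR r5, [220] → M[220]=-9
halt.

228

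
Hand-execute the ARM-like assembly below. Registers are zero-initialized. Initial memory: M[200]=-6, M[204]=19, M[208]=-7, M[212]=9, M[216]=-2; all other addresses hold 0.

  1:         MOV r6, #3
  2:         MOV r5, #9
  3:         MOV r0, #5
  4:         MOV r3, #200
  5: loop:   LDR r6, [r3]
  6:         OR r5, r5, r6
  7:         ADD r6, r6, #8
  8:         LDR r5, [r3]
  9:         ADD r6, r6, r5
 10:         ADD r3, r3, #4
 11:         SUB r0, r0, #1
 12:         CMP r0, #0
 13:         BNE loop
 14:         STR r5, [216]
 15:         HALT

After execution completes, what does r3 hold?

220

r6=3
r5=9
r0=5
r3=200
r6=M[200]=-6
r5=9|(-6)=-5
r6=(-6)+8=2
r5=M[200]=-6
r6=2+(-6)=-4
r3=200+4=204
r0=5-1=4
CMP r0, #0  (cmp 4,0)
BNE loop: taken
r6=M[204]=19
r5=(-6)|19=-5
r6=19+8=27
r5=M[204]=19
r6=27+19=46
r3=204+4=208
r0=4-1=3
CMP r0, #0  (cmp 3,0)
BNE loop: taken
r6=M[208]=-7
r5=19|(-7)=-5
r6=(-7)+8=1
r5=M[208]=-7
r6=1+(-7)=-6
r3=208+4=212
r0=3-1=2
CMP r0, #0  (cmp 2,0)
BNE loop: taken
r6=M[212]=9
r5=(-7)|9=-7
r6=9+8=17
r5=M[212]=9
r6=17+9=26
r3=212+4=216
r0=2-1=1
CMP r0, #0  (cmp 1,0)
BNE loop: taken
r6=M[216]=-2
r5=9|(-2)=-1
r6=(-2)+8=6
r5=M[216]=-2
r6=6+(-2)=4
r3=216+4=220
r0=1-1=0
CMP r0, #0  (cmp 0,0)
BNE loop: not taken
STR r5, [216] → M[216]=-2
halt.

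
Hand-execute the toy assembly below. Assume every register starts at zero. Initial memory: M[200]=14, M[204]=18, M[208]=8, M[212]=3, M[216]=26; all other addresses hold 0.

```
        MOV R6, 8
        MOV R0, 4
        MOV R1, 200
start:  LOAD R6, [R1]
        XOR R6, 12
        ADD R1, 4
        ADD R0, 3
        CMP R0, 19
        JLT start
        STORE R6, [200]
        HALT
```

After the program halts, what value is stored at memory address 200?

R6=8
R0=4
R1=200
R6=M[200]=14
R6=14^12=2
R1=200+4=204
R0=4+3=7
CMP R0, 19  (cmp 7,19)
JLT start: taken
R6=M[204]=18
R6=18^12=30
R1=204+4=208
R0=7+3=10
CMP R0, 19  (cmp 10,19)
JLT start: taken
R6=M[208]=8
R6=8^12=4
R1=208+4=212
R0=10+3=13
CMP R0, 19  (cmp 13,19)
JLT start: taken
R6=M[212]=3
R6=3^12=15
R1=212+4=216
R0=13+3=16
CMP R0, 19  (cmp 16,19)
JLT start: taken
R6=M[216]=26
R6=26^12=22
R1=216+4=220
R0=16+3=19
CMP R0, 19  (cmp 19,19)
JLT start: not taken
STORE R6, [200] → M[200]=22
halt.

22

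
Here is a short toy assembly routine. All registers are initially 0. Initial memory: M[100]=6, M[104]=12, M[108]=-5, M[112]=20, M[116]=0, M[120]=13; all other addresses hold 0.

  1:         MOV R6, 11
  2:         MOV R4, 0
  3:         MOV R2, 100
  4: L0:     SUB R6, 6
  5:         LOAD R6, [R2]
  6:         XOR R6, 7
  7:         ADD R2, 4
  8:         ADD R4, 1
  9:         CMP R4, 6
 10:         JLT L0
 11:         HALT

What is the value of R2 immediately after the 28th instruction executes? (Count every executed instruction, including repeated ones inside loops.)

116

MOV R6, 11 → R6=11
MOV R4, 0 → R4=0
MOV R2, 100 → R2=100
SUB R6, 6 → R6=11-6=5
LOAD R6, [R2] → R6=M[100]=6
XOR R6, 7 → R6=6^7=1
ADD R2, 4 → R2=100+4=104
ADD R4, 1 → R4=0+1=1
CMP R4, 6  (cmp 1,6)
JLT L0: taken
SUB R6, 6 → R6=1-6=-5
LOAD R6, [R2] → R6=M[104]=12
XOR R6, 7 → R6=12^7=11
ADD R2, 4 → R2=104+4=108
ADD R4, 1 → R4=1+1=2
CMP R4, 6  (cmp 2,6)
JLT L0: taken
SUB R6, 6 → R6=11-6=5
LOAD R6, [R2] → R6=M[108]=-5
XOR R6, 7 → R6=(-5)^7=-4
ADD R2, 4 → R2=108+4=112
ADD R4, 1 → R4=2+1=3
CMP R4, 6  (cmp 3,6)
JLT L0: taken
SUB R6, 6 → R6=(-4)-6=-10
LOAD R6, [R2] → R6=M[112]=20
XOR R6, 7 → R6=20^7=19
ADD R2, 4 → R2=112+4=116
After step 28: R2 = 116.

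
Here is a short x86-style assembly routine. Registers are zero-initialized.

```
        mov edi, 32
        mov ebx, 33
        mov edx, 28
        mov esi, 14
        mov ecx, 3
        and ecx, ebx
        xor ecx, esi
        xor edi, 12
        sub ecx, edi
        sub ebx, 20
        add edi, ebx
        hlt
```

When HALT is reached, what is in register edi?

57

edi=32
ebx=33
edx=28
esi=14
ecx=3
ecx=3&33=1
ecx=1^14=15
edi=32^12=44
ecx=15-44=-29
ebx=33-20=13
edi=44+13=57
halt.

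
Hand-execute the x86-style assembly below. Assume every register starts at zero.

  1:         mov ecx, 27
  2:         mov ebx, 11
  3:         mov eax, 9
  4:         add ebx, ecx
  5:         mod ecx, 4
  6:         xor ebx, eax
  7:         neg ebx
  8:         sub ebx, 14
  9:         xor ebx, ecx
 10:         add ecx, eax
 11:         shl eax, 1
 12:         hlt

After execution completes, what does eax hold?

18

after mov ecx, 27: ecx=27
after mov ebx, 11: ebx=11
after mov eax, 9: eax=9
after add ebx, ecx: ebx=11+27=38
after mod ecx, 4: ecx=27%4=3
after xor ebx, eax: ebx=38^9=47
after neg ebx: ebx=-(47)=-47
after sub ebx, 14: ebx=(-47)-14=-61
after xor ebx, ecx: ebx=(-61)^3=-64
after add ecx, eax: ecx=3+9=12
after shl eax, 1: eax=9<<1=18
halt.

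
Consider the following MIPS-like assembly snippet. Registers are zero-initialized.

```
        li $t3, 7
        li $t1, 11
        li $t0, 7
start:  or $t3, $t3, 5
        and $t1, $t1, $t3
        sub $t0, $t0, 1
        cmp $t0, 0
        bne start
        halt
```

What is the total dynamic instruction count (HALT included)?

after li $t3, 7: $t3=7
after li $t1, 11: $t1=11
after li $t0, 7: $t0=7
after or $t3, $t3, 5: $t3=7|5=7
after and $t1, $t1, $t3: $t1=11&7=3
after sub $t0, $t0, 1: $t0=7-1=6
cmp $t0, 0  (cmp 6,0)
bne start: taken
after or $t3, $t3, 5: $t3=7|5=7
after and $t1, $t1, $t3: $t1=3&7=3
after sub $t0, $t0, 1: $t0=6-1=5
cmp $t0, 0  (cmp 5,0)
bne start: taken
after or $t3, $t3, 5: $t3=7|5=7
after and $t1, $t1, $t3: $t1=3&7=3
after sub $t0, $t0, 1: $t0=5-1=4
cmp $t0, 0  (cmp 4,0)
bne start: taken
after or $t3, $t3, 5: $t3=7|5=7
after and $t1, $t1, $t3: $t1=3&7=3
after sub $t0, $t0, 1: $t0=4-1=3
cmp $t0, 0  (cmp 3,0)
bne start: taken
after or $t3, $t3, 5: $t3=7|5=7
after and $t1, $t1, $t3: $t1=3&7=3
after sub $t0, $t0, 1: $t0=3-1=2
cmp $t0, 0  (cmp 2,0)
bne start: taken
after or $t3, $t3, 5: $t3=7|5=7
after and $t1, $t1, $t3: $t1=3&7=3
after sub $t0, $t0, 1: $t0=2-1=1
cmp $t0, 0  (cmp 1,0)
bne start: taken
after or $t3, $t3, 5: $t3=7|5=7
after and $t1, $t1, $t3: $t1=3&7=3
after sub $t0, $t0, 1: $t0=1-1=0
cmp $t0, 0  (cmp 0,0)
bne start: not taken
halt.
Total executed instructions: 39.

39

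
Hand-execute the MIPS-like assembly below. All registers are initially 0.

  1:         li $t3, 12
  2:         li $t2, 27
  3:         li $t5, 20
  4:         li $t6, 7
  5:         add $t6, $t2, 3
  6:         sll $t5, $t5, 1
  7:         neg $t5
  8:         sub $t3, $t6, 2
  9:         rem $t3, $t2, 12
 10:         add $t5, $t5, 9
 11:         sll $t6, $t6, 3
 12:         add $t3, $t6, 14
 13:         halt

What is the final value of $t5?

-31

li $t3, 12 → $t3=12
li $t2, 27 → $t2=27
li $t5, 20 → $t5=20
li $t6, 7 → $t6=7
add $t6, $t2, 3 → $t6=27+3=30
sll $t5, $t5, 1 → $t5=20<<1=40
neg $t5 → $t5=-(40)=-40
sub $t3, $t6, 2 → $t3=30-2=28
rem $t3, $t2, 12 → $t3=27%12=3
add $t5, $t5, 9 → $t5=(-40)+9=-31
sll $t6, $t6, 3 → $t6=30<<3=240
add $t3, $t6, 14 → $t3=240+14=254
halt.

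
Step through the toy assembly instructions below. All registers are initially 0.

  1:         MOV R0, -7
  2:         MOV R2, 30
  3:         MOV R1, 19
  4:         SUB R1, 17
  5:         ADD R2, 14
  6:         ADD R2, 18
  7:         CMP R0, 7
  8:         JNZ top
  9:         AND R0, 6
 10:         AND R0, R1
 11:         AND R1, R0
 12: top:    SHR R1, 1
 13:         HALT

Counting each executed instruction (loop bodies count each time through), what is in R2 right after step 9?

62

MOV R0, -7 → R0=-7
MOV R2, 30 → R2=30
MOV R1, 19 → R1=19
SUB R1, 17 → R1=19-17=2
ADD R2, 14 → R2=30+14=44
ADD R2, 18 → R2=44+18=62
CMP R0, 7  (cmp -7,7)
JNZ top: taken
SHR R1, 1 → R1=2>>1=1
After step 9: R2 = 62.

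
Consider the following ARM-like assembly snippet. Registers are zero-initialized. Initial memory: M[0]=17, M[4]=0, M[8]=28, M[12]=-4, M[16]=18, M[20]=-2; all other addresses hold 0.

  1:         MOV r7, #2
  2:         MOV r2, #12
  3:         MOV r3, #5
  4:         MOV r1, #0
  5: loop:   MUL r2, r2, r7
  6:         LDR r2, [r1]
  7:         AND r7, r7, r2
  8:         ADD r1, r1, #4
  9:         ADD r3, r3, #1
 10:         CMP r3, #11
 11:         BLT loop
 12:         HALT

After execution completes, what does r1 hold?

MOV r7, #2 → r7=2
MOV r2, #12 → r2=12
MOV r3, #5 → r3=5
MOV r1, #0 → r1=0
MUL r2, r2, r7 → r2=12*2=24
LDR r2, [r1] → r2=M[0]=17
AND r7, r7, r2 → r7=2&17=0
ADD r1, r1, #4 → r1=0+4=4
ADD r3, r3, #1 → r3=5+1=6
CMP r3, #11  (cmp 6,11)
BLT loop: taken
MUL r2, r2, r7 → r2=17*0=0
LDR r2, [r1] → r2=M[4]=0
AND r7, r7, r2 → r7=0&0=0
ADD r1, r1, #4 → r1=4+4=8
ADD r3, r3, #1 → r3=6+1=7
CMP r3, #11  (cmp 7,11)
BLT loop: taken
MUL r2, r2, r7 → r2=0*0=0
LDR r2, [r1] → r2=M[8]=28
AND r7, r7, r2 → r7=0&28=0
ADD r1, r1, #4 → r1=8+4=12
ADD r3, r3, #1 → r3=7+1=8
CMP r3, #11  (cmp 8,11)
BLT loop: taken
MUL r2, r2, r7 → r2=28*0=0
LDR r2, [r1] → r2=M[12]=-4
AND r7, r7, r2 → r7=0&(-4)=0
ADD r1, r1, #4 → r1=12+4=16
ADD r3, r3, #1 → r3=8+1=9
CMP r3, #11  (cmp 9,11)
BLT loop: taken
MUL r2, r2, r7 → r2=(-4)*0=0
LDR r2, [r1] → r2=M[16]=18
AND r7, r7, r2 → r7=0&18=0
ADD r1, r1, #4 → r1=16+4=20
ADD r3, r3, #1 → r3=9+1=10
CMP r3, #11  (cmp 10,11)
BLT loop: taken
MUL r2, r2, r7 → r2=18*0=0
LDR r2, [r1] → r2=M[20]=-2
AND r7, r7, r2 → r7=0&(-2)=0
ADD r1, r1, #4 → r1=20+4=24
ADD r3, r3, #1 → r3=10+1=11
CMP r3, #11  (cmp 11,11)
BLT loop: not taken
halt.

24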